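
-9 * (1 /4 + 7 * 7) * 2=-1773 /2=-886.50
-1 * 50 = -50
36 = 36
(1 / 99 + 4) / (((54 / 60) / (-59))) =-234230 / 891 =-262.88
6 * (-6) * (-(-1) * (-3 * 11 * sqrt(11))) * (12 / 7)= 14256 * sqrt(11) / 7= 6754.54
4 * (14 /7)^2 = 16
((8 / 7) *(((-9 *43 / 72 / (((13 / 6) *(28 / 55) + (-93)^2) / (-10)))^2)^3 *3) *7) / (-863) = -5979373460598396592529296875 / 3735184888673846675425664740631778848280064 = -0.00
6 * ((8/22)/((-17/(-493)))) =696/11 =63.27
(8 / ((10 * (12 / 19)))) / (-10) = -19 / 150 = -0.13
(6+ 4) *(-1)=-10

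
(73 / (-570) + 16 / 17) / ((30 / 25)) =0.68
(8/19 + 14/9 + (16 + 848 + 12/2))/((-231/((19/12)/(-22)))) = 37277/137214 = 0.27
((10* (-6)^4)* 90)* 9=10497600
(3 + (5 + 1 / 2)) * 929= 15793 / 2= 7896.50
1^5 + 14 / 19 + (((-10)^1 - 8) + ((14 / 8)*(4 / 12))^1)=-3575 / 228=-15.68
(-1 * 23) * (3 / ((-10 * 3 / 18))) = 207 / 5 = 41.40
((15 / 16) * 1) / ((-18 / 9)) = -15 / 32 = -0.47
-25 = -25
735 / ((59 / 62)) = 45570 / 59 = 772.37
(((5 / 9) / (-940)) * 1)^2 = 0.00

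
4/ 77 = 0.05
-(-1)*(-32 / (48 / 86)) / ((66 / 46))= -3956 / 99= -39.96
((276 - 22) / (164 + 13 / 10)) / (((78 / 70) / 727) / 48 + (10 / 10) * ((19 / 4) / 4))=258521200 / 199793151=1.29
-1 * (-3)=3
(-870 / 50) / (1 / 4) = -348 / 5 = -69.60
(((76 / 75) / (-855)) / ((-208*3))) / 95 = 1 / 50017500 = 0.00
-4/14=-2/7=-0.29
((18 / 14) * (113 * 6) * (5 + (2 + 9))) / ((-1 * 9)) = -10848 / 7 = -1549.71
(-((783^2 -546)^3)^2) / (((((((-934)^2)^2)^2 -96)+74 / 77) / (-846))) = 1720483768858134378233472098507699393979 / 22296450943116328664131637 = 77164019208595.44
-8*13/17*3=-312/17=-18.35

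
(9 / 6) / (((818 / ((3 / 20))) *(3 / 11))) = 33 / 32720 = 0.00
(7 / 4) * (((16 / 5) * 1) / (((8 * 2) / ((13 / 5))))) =91 / 100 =0.91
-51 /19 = -2.68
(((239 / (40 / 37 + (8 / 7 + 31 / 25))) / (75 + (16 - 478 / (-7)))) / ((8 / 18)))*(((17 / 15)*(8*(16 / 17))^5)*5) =55831181823836160 / 417744229507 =133649.20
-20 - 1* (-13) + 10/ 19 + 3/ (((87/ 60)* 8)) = -6849/ 1102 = -6.22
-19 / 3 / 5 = -19 / 15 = -1.27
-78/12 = -13/2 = -6.50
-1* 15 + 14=-1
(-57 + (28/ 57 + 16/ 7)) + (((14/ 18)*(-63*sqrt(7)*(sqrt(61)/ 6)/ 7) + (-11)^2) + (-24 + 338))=151930/ 399 - 7*sqrt(427)/ 6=356.67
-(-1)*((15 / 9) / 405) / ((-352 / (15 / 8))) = -0.00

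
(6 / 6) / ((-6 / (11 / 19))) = -0.10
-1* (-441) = 441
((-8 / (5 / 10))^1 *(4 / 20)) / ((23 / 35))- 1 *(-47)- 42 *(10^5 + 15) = -96613521 / 23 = -4200587.87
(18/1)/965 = 18/965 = 0.02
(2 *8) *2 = 32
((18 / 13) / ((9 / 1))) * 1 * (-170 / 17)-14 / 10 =-191 / 65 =-2.94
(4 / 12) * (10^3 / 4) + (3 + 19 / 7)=1870 / 21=89.05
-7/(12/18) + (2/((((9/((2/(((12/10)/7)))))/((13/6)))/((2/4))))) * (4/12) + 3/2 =-3919/486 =-8.06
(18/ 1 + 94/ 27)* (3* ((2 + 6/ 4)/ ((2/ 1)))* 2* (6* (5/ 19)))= 356.14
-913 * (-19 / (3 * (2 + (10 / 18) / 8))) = 416328 / 149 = 2794.15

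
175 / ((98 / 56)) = 100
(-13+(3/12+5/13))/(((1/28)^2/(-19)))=2394532/13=184194.77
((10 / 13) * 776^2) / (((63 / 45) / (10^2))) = 3010880000 / 91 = 33086593.41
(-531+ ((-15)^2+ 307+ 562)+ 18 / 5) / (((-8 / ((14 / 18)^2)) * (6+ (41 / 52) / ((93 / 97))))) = -55943251 / 8908110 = -6.28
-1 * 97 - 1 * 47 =-144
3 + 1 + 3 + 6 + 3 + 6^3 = 232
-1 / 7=-0.14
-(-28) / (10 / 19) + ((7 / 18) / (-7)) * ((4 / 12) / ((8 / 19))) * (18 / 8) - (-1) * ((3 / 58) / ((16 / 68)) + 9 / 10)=1509509 / 27840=54.22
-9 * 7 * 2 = -126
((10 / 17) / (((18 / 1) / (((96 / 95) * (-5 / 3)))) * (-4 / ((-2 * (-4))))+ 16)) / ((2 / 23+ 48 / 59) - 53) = -434240 / 820886089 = -0.00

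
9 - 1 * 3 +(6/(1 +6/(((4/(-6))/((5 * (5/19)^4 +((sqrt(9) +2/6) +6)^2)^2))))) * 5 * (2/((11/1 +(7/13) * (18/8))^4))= 31841228331611311363011318/5306871423526748396176625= 6.00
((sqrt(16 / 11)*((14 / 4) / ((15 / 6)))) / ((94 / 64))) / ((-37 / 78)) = -69888*sqrt(11) / 95645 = -2.42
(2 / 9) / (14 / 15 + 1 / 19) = 190 / 843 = 0.23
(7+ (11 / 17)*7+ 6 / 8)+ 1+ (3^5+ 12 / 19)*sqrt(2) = 903 / 68+ 4629*sqrt(2) / 19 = 357.83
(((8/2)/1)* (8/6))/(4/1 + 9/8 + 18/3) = 128/267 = 0.48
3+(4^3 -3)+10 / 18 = 581 / 9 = 64.56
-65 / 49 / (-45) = 0.03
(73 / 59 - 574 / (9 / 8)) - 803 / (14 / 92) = -21505975 / 3717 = -5785.84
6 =6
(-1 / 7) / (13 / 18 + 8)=-18 / 1099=-0.02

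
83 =83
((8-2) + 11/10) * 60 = 426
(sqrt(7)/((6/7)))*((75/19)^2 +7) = 28532*sqrt(7)/1083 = 69.70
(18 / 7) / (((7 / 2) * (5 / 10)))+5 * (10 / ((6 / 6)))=2522 / 49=51.47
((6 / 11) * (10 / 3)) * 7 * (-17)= -2380 / 11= -216.36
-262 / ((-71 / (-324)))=-84888 / 71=-1195.61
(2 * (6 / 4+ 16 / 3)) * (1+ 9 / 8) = 697 / 24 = 29.04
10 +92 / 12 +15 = 98 / 3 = 32.67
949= 949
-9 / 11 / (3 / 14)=-42 / 11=-3.82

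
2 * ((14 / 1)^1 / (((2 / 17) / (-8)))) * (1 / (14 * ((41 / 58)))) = -7888 / 41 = -192.39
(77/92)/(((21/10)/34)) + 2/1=1073/69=15.55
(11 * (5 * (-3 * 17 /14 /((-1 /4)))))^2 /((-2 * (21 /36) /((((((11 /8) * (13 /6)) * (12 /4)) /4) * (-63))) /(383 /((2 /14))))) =11634944253075 /56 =207766861662.05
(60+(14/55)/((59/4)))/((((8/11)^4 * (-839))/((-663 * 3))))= 128897262351/253445120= 508.58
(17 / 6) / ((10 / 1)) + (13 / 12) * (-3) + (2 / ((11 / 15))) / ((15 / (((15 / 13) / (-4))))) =-6476 / 2145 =-3.02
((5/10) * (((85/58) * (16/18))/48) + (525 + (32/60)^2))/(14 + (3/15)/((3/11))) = 82261669/2307240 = 35.65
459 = 459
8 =8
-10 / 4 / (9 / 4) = -10 / 9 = -1.11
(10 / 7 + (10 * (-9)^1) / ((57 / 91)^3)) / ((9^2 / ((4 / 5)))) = -42035360 / 11667159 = -3.60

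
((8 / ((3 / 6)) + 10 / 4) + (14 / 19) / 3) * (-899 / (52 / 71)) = -136402573 / 5928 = -23009.88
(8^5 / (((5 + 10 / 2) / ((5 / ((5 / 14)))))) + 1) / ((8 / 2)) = 229381 / 20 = 11469.05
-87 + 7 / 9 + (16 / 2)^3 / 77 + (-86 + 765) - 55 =377288 / 693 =544.43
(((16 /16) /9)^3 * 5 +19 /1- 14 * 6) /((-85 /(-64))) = -606464 /12393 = -48.94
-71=-71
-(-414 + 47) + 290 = 657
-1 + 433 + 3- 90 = 345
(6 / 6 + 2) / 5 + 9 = 48 / 5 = 9.60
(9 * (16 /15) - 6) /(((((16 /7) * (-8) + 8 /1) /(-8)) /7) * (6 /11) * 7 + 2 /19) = 13167 /2950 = 4.46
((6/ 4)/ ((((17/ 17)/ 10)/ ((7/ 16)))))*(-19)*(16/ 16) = -1995/ 16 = -124.69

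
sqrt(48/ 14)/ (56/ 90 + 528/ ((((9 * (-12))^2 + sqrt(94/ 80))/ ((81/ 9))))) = 4811400 * sqrt(4935)/ 5111168049799 + 2836619466795 * sqrt(42)/ 10222336099598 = 1.80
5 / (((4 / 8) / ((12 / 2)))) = 60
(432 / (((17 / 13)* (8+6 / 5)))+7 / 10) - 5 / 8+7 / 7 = 578413 / 15640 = 36.98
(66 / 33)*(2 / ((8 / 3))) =3 / 2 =1.50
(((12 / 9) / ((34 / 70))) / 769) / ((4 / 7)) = 245 / 39219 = 0.01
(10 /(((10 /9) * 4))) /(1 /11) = 99 /4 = 24.75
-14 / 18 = -7 / 9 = -0.78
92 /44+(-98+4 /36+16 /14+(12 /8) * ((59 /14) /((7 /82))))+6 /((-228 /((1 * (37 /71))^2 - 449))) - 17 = -23970375425 /929247858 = -25.80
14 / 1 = 14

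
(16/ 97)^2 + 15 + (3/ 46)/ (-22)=143059465/ 9521908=15.02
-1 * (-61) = 61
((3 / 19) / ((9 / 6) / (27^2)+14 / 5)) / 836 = 0.00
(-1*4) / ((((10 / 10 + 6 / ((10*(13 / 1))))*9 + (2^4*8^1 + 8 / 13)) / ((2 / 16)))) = -65 / 17944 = -0.00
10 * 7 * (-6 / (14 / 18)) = -540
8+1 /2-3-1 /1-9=-9 /2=-4.50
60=60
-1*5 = -5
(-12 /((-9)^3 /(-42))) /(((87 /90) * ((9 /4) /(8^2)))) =-143360 /7047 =-20.34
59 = 59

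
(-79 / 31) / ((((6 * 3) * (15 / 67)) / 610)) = -322873 / 837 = -385.75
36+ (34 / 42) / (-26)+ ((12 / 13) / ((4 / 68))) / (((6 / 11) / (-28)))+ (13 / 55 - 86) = -25685657 / 30030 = -855.33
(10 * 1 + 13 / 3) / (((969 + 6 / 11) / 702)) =10.38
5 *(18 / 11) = 90 / 11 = 8.18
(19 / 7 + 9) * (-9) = -738 / 7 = -105.43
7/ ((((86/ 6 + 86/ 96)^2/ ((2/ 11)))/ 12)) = 387072/ 5877971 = 0.07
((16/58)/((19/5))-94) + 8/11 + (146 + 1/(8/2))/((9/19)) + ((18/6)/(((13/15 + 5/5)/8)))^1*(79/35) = 290538727/1187956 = 244.57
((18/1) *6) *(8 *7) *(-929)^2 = 5219671968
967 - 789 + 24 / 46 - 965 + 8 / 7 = -126439 / 161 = -785.34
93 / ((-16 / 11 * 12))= -341 / 64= -5.33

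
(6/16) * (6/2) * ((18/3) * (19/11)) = 513/44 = 11.66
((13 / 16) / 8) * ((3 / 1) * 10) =195 / 64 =3.05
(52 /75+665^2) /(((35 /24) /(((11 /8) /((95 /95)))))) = 364836197 /875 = 416955.65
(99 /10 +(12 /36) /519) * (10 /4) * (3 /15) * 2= 154153 /15570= 9.90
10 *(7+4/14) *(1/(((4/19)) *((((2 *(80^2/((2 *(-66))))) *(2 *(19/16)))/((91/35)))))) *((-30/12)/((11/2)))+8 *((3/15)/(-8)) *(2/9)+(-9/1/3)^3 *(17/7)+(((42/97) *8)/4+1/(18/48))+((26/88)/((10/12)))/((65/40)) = -129256093/2151072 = -60.09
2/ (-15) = -2/ 15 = -0.13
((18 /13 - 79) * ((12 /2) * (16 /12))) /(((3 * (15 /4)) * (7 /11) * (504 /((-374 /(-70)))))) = -8302052 /9029475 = -0.92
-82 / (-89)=82 / 89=0.92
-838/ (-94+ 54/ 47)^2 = -925571/ 9522248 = -0.10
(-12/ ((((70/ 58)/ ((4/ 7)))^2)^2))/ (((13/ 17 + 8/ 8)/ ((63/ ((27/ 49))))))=-6156173824/ 157565625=-39.07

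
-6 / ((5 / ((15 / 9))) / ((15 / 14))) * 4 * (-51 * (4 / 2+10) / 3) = 12240 / 7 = 1748.57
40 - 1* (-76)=116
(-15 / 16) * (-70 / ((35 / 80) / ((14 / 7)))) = 300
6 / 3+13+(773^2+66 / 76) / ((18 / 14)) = 158948075 / 342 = 464760.45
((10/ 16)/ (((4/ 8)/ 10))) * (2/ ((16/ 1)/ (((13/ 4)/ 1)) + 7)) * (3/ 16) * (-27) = -5265/ 496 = -10.61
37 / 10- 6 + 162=1597 / 10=159.70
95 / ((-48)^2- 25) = 0.04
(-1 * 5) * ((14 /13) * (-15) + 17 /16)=15695 /208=75.46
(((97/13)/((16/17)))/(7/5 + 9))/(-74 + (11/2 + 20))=-85/5408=-0.02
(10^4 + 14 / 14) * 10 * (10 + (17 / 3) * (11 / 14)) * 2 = 60706070 / 21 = 2890765.24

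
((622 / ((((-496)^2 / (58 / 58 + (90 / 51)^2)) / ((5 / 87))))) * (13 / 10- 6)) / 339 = -599297 / 72307300608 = -0.00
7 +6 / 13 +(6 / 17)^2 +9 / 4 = 147817 / 15028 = 9.84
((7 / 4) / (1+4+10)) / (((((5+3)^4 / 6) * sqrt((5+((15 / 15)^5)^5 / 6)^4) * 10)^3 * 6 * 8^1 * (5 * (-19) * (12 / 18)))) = -45927 / 7242418641451771494400000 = -0.00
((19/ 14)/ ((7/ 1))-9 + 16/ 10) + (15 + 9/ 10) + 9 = 867/ 49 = 17.69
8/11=0.73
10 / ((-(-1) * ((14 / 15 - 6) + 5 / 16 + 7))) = 2400 / 539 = 4.45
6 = 6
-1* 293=-293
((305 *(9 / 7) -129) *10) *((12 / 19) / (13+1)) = 110520 / 931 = 118.71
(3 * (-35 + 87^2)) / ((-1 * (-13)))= 22602 / 13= 1738.62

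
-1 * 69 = -69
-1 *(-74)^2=-5476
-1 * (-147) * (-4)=-588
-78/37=-2.11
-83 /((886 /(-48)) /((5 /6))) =3.75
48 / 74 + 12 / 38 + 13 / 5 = 12529 / 3515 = 3.56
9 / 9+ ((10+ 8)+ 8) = 27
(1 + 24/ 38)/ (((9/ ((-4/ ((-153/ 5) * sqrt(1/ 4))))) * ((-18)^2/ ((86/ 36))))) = 6665/ 19072827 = 0.00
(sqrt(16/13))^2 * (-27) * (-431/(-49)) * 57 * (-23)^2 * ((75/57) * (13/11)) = -7387167600/539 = -13705320.22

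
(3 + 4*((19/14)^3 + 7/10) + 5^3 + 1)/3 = 162123/3430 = 47.27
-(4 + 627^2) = -393133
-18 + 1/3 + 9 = -26/3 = -8.67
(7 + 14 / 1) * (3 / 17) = 63 / 17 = 3.71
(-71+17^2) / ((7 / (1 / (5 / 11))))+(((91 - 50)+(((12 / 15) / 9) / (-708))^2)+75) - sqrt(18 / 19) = 81940686217 / 444088575 - 3*sqrt(38) / 19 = 183.54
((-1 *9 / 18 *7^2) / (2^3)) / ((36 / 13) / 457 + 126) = -291109 / 11977632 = -0.02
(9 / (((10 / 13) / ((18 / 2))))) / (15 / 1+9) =351 / 80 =4.39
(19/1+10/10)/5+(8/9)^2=388/81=4.79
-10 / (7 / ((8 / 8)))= -1.43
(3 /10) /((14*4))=3 /560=0.01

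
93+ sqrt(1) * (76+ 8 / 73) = 12345 / 73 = 169.11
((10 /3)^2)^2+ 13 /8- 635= -330427 /648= -509.92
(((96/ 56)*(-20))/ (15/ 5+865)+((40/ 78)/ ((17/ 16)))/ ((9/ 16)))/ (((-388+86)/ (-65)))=18548150/ 105280371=0.18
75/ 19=3.95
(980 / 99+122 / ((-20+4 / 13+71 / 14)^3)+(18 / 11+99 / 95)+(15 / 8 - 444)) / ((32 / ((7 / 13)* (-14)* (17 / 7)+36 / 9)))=161365223288829251 / 840116721755520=192.07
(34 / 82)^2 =289 / 1681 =0.17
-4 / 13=-0.31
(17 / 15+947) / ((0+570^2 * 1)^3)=7111 / 257223354367500000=0.00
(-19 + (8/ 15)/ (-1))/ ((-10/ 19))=5567/ 150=37.11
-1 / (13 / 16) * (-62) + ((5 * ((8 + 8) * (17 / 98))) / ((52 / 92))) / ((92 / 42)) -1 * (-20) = 9784 / 91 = 107.52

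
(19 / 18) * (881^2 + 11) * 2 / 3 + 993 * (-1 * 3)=4888945 / 9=543216.11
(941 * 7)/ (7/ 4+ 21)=3764/ 13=289.54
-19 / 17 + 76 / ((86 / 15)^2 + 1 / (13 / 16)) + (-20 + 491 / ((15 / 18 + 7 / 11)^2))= 831354065812 / 3988747961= 208.42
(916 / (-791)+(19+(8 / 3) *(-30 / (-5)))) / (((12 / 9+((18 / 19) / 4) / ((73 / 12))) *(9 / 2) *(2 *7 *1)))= 12376201 / 31616270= 0.39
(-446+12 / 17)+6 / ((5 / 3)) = -37544 / 85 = -441.69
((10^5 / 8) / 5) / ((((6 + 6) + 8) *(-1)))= -125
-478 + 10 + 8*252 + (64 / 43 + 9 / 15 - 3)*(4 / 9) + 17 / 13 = 38962643 / 25155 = 1548.90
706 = 706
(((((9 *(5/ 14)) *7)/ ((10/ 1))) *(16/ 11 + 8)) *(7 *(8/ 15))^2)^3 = 542061054918656/ 20796875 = 26064543.59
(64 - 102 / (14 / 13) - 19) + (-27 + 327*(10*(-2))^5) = -7324800537 / 7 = -1046400076.71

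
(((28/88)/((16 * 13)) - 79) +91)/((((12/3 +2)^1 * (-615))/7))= -384433/16885440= -0.02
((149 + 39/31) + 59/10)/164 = 48409/50840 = 0.95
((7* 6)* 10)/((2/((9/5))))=378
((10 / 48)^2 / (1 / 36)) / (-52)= -25 / 832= -0.03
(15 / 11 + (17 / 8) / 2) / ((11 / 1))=0.22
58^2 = 3364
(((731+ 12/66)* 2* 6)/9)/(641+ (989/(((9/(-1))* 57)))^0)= 5362/3531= 1.52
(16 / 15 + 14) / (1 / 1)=226 / 15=15.07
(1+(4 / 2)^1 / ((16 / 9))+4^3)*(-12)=-1587 / 2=-793.50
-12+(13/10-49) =-597/10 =-59.70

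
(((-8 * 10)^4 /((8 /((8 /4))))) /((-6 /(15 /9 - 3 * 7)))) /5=6599111.11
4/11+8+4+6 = 202/11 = 18.36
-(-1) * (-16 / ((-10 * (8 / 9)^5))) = 59049 / 20480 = 2.88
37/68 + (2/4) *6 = 241/68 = 3.54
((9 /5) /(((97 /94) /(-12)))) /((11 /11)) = -10152 /485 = -20.93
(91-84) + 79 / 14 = 177 / 14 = 12.64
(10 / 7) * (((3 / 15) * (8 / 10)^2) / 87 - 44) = -956968 / 15225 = -62.86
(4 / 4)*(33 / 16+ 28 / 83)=3187 / 1328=2.40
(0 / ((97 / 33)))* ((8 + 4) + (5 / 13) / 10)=0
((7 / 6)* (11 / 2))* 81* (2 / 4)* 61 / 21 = 6039 / 8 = 754.88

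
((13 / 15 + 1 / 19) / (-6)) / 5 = -131 / 4275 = -0.03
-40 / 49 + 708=34652 / 49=707.18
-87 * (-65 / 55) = 1131 / 11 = 102.82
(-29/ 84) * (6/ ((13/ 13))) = -29/ 14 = -2.07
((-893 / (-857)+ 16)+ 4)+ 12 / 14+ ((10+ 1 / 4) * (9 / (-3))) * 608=-112025931 / 5999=-18674.10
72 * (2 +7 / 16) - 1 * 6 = 339 / 2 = 169.50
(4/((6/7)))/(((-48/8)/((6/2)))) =-7/3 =-2.33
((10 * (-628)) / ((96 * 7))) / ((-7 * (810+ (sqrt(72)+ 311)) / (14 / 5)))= 175997 / 52775898 - 157 * sqrt(2) / 8795983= 0.00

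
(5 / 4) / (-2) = -0.62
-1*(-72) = 72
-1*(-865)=865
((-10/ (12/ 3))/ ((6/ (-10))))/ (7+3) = 5/ 12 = 0.42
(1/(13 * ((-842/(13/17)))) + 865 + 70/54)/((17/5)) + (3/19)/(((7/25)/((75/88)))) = 9814856188955/38448377352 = 255.27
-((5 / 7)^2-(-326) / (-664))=-313 / 16268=-0.02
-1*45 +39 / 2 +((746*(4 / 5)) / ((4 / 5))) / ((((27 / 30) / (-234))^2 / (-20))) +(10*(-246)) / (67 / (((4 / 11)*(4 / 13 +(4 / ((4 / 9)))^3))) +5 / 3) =-440478920686753 / 436726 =-1008593307.21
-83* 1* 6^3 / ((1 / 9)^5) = -1058630472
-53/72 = -0.74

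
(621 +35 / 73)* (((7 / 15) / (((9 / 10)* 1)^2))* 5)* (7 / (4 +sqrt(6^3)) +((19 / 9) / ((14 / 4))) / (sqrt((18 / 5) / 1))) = -4446064 / 17739 +86199200* sqrt(10) / 478953 +2223032* sqrt(6) / 5913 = 1239.39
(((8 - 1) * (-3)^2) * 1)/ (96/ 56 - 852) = -147/ 1984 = -0.07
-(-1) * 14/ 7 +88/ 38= 82/ 19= 4.32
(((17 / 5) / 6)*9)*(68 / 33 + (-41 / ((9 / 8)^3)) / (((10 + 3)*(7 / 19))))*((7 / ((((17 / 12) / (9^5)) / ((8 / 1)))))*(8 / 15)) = -89692862976 / 3575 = -25088912.72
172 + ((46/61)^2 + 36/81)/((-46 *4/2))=132474002/770247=171.99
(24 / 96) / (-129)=-1 / 516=-0.00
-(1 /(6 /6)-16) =15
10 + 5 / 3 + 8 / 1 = 59 / 3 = 19.67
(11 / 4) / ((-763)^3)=-0.00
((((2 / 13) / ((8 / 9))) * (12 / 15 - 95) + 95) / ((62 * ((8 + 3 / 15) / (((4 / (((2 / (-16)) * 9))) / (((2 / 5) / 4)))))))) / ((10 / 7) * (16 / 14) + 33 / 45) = -5419400 / 2329743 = -2.33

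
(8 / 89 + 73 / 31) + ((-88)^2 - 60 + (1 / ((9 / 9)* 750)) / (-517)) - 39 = 8181253572241 / 1069802250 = 7647.44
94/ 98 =47/ 49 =0.96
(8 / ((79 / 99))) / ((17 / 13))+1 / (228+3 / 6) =4707958 / 613751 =7.67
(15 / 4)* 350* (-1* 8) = -10500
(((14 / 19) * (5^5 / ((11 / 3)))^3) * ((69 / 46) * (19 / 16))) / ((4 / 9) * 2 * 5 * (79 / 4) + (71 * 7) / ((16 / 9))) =155731201171875 / 70405907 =2211905.33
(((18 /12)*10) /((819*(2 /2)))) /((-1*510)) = -1 /27846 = -0.00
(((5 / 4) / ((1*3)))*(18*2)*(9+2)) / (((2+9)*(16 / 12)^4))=4.75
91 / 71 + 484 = 34455 / 71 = 485.28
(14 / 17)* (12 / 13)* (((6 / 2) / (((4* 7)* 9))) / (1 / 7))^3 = 7 / 15912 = 0.00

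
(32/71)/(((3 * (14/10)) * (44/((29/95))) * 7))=232/2181333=0.00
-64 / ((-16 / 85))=340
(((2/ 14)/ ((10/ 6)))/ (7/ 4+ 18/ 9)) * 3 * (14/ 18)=4/ 75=0.05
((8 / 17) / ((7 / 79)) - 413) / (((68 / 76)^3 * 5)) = -66552877 / 584647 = -113.83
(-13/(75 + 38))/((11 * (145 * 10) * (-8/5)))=13/2883760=0.00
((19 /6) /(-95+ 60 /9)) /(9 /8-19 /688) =-6536 /200075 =-0.03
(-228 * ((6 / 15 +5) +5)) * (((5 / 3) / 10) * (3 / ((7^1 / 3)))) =-17784 / 35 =-508.11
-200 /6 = -100 /3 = -33.33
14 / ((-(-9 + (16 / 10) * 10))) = -2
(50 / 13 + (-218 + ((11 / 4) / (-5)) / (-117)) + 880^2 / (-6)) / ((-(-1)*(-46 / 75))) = 1512585545 / 7176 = 210783.94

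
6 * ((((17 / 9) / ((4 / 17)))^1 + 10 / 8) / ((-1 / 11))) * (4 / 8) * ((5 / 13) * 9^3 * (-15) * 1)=33479325 / 26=1287666.35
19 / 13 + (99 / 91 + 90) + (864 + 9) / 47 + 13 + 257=1630067 / 4277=381.12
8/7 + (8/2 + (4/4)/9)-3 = 2.25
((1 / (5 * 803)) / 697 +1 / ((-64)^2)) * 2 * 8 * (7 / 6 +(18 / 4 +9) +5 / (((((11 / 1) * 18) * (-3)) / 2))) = 12193899401 / 212772130560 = 0.06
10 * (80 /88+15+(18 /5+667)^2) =247346148 /55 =4497202.69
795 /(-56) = -795 /56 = -14.20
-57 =-57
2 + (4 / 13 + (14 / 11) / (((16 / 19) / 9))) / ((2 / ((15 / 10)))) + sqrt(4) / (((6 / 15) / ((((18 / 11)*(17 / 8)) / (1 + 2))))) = 83411 / 4576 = 18.23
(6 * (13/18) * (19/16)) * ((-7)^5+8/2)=-1383447/16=-86465.44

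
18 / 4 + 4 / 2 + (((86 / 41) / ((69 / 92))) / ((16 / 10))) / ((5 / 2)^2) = 8339 / 1230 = 6.78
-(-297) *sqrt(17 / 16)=297 *sqrt(17) / 4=306.14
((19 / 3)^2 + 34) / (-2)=-667 / 18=-37.06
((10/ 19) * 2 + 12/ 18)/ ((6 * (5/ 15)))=49/ 57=0.86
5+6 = 11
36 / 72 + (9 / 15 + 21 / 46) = 179 / 115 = 1.56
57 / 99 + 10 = 349 / 33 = 10.58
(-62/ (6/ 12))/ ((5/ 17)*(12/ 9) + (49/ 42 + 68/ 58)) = -122264/ 2693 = -45.40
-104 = -104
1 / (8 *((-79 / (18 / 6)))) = -3 / 632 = -0.00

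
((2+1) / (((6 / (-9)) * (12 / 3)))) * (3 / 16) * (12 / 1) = -81 / 32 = -2.53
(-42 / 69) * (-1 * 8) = 112 / 23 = 4.87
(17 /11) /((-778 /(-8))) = 68 /4279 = 0.02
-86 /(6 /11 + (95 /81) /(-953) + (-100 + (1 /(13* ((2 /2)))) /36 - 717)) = 3797278056 /36050017309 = 0.11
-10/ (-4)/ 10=1/ 4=0.25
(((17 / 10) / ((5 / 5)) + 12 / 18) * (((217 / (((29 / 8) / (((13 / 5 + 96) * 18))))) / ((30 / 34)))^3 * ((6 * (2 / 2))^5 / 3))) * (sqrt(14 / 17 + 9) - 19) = -15896156815252253103685632 / 78125 + 49214107787158678339584 * sqrt(2839) / 78125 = -169906144936841908853.59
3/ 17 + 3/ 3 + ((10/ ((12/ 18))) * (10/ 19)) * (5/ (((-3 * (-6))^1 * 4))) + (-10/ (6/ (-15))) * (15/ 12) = 63905/ 1938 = 32.97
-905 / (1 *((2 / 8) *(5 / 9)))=-6516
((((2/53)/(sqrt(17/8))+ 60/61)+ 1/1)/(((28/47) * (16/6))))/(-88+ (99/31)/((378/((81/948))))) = -3798399/267702892 - 345309 * sqrt(34)/10873784273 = -0.01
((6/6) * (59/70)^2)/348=3481/1705200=0.00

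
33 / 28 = 1.18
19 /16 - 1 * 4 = -2.81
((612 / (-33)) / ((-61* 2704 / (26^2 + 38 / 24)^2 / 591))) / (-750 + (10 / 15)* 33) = -221412976189 / 5283486208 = -41.91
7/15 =0.47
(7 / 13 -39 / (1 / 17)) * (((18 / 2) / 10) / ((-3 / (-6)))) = -77508 / 65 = -1192.43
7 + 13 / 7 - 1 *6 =20 / 7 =2.86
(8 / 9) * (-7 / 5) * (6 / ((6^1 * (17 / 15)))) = -56 / 51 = -1.10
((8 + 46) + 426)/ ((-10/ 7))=-336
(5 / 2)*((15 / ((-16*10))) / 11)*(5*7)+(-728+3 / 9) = -1538407 / 2112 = -728.41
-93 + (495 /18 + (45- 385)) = -811 /2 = -405.50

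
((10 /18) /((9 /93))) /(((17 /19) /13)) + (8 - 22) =31859 /459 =69.41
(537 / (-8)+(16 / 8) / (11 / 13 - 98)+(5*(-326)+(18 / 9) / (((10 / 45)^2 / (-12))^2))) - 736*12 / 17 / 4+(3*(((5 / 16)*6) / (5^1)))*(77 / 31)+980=312176896721 / 2662404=117253.77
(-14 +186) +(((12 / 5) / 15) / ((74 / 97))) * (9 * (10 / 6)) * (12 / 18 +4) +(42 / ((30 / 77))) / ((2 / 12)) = 154194 / 185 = 833.48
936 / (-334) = -468 / 167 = -2.80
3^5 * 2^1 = 486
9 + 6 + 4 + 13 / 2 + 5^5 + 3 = 6307 / 2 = 3153.50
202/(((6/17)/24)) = 13736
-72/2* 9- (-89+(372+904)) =-1511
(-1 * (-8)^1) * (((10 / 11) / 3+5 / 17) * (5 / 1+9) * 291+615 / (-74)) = 134199260 / 6919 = 19395.76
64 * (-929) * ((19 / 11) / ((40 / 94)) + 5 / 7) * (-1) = 109265264 / 385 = 283805.88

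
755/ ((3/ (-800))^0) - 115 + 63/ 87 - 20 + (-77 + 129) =19509/ 29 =672.72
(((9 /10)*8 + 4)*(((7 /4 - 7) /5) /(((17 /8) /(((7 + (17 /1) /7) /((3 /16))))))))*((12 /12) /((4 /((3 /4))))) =-52.18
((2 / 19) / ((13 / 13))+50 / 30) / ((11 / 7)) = 707 / 627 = 1.13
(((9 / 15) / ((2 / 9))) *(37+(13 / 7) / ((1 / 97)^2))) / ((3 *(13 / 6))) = 3309552 / 455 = 7273.74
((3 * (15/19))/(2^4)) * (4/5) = 0.12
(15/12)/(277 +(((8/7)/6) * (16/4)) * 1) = 0.00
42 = 42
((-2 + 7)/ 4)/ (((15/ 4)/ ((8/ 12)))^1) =2/ 9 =0.22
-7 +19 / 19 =-6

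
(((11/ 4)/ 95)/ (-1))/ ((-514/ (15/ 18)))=11/ 234384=0.00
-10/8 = -5/4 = -1.25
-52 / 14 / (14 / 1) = -13 / 49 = -0.27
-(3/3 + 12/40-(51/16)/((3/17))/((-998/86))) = -114031/39920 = -2.86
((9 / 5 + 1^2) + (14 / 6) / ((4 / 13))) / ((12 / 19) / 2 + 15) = 11837 / 17460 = 0.68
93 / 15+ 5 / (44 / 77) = 299 / 20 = 14.95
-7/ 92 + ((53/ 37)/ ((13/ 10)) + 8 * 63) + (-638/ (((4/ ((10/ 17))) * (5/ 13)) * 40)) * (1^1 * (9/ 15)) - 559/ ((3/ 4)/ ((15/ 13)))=-13489705933/ 37614200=-358.63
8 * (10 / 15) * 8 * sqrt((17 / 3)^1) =128 * sqrt(51) / 9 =101.57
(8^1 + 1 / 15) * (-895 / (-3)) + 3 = 21686 / 9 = 2409.56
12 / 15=4 / 5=0.80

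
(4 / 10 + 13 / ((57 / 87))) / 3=641 / 95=6.75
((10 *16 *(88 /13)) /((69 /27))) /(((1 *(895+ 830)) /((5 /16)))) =528 /6877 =0.08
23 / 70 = 0.33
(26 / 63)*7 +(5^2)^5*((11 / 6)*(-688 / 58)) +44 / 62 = -1718320283384 / 8091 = -212374278.01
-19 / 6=-3.17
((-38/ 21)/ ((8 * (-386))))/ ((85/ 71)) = 1349/ 2756040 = 0.00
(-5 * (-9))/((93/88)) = 1320/31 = 42.58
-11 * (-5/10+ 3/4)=-11/4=-2.75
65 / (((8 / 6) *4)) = 195 / 16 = 12.19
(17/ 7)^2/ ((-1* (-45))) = 289/ 2205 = 0.13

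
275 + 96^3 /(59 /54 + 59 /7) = 335419933 /3599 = 93198.09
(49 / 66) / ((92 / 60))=245 / 506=0.48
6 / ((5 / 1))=6 / 5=1.20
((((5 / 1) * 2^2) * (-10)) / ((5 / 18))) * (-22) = 15840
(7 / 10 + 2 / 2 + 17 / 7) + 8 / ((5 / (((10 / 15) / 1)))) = 1091 / 210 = 5.20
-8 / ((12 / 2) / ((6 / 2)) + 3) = -8 / 5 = -1.60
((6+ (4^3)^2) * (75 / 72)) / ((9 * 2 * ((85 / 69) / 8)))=235865 / 153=1541.60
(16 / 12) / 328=1 / 246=0.00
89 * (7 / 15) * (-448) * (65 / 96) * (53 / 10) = -3004729 / 45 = -66771.76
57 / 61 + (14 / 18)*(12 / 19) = 4957 / 3477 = 1.43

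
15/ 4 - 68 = -257/ 4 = -64.25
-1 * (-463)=463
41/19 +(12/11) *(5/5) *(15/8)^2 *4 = 14629/836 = 17.50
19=19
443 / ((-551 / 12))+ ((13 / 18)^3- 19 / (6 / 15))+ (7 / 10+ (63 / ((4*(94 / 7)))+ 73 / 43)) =-431879302207 / 8117932590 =-53.20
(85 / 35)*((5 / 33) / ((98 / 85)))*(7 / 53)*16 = 57800 / 85701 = 0.67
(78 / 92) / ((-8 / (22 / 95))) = -0.02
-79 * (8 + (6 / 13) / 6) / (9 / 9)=-8295 / 13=-638.08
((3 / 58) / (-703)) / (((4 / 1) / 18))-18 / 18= -81575 / 81548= -1.00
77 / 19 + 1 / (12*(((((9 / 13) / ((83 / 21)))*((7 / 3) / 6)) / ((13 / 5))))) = 606083 / 83790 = 7.23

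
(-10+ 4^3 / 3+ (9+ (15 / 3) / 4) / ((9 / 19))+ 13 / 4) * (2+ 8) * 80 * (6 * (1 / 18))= 260800 / 27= 9659.26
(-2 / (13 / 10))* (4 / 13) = -80 / 169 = -0.47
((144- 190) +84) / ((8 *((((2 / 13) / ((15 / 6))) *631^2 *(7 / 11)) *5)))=2717 / 44594032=0.00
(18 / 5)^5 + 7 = 1911443 / 3125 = 611.66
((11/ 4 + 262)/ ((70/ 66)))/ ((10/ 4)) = 34947/ 350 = 99.85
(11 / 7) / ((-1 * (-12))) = 11 / 84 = 0.13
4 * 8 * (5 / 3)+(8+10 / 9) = 562 / 9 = 62.44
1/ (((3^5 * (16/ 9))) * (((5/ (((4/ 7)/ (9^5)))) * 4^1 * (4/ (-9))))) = -1/ 396809280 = -0.00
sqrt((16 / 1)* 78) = 4* sqrt(78) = 35.33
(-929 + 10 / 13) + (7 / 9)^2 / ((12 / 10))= -5861377 / 6318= -927.73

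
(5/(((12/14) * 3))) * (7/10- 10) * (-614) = 11103.17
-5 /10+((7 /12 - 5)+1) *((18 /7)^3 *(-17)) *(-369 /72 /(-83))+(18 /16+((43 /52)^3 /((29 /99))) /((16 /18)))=59229069445397 /928688843264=63.78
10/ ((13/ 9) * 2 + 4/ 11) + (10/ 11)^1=3.98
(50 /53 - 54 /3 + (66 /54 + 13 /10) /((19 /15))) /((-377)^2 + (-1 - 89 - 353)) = -91025 /856066812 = -0.00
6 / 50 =3 / 25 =0.12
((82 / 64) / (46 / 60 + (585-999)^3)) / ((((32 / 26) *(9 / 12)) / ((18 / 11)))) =-23985 / 749315880544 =-0.00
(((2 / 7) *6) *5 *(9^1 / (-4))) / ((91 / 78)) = -810 / 49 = -16.53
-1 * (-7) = 7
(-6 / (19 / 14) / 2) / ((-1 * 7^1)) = 6 / 19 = 0.32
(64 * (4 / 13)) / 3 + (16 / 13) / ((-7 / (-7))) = 7.79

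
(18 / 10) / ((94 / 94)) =1.80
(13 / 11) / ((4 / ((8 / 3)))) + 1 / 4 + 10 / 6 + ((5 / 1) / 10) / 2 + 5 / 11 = 75 / 22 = 3.41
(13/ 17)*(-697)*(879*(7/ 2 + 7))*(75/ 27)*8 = -109318300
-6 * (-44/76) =3.47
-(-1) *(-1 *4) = -4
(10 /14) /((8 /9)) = 45 /56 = 0.80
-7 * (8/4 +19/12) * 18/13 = -903/26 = -34.73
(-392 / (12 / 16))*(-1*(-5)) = -7840 / 3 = -2613.33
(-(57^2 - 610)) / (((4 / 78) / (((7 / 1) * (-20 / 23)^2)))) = -144089400 / 529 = -272380.72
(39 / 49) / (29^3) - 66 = -66.00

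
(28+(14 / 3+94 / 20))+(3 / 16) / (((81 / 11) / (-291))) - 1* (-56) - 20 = 47489 / 720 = 65.96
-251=-251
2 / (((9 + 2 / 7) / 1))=14 / 65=0.22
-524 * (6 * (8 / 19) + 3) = -55020 / 19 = -2895.79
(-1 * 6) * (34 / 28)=-51 / 7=-7.29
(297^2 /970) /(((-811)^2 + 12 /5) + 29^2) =88209 /638807468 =0.00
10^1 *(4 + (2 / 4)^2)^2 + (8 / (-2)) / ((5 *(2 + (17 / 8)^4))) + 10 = 699180553 / 3668520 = 190.59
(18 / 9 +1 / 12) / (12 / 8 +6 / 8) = 25 / 27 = 0.93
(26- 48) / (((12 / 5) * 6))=-55 / 36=-1.53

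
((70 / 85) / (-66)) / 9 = -7 / 5049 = -0.00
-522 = -522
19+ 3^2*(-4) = -17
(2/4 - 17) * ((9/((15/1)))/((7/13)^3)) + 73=9.59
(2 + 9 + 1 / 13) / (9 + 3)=12 / 13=0.92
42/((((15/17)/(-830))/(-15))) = 592620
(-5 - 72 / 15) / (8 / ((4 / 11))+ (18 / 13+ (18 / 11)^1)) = -7007 / 17890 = -0.39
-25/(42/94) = -1175/21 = -55.95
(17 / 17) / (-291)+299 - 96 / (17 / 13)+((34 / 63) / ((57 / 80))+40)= 1577161336 / 5921559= 266.34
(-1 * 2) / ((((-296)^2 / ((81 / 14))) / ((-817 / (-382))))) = -66177 / 234285184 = -0.00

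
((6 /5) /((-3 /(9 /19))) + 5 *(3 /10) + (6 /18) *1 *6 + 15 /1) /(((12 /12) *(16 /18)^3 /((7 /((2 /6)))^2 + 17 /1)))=580787739 /48640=11940.54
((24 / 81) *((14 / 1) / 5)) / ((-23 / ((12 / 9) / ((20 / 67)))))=-7504 / 46575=-0.16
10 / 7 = 1.43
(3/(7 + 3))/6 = 1/20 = 0.05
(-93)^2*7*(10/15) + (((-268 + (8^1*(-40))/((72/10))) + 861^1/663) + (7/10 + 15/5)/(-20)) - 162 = 15867712607/397800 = 39888.67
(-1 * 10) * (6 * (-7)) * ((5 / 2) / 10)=105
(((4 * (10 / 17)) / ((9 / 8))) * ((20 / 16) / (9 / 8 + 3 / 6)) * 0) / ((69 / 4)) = 0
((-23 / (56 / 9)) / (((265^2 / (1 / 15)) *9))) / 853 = -23 / 50317617000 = -0.00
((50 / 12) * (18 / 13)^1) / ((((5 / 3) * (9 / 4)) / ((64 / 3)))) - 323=-11317 / 39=-290.18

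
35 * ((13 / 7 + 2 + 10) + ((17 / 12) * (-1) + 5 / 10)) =5435 / 12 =452.92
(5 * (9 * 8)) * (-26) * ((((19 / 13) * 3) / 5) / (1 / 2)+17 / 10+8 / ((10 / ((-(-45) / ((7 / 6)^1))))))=-2248056 / 7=-321150.86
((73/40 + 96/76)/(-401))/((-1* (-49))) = -2347/14933240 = -0.00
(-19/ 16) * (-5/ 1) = 95/ 16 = 5.94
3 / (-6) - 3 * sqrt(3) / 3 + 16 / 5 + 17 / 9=2.86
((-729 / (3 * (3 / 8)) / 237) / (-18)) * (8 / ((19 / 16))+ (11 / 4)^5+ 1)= 25.07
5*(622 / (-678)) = -1555 / 339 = -4.59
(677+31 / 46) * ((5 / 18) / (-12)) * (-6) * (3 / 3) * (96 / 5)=41564 / 23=1807.13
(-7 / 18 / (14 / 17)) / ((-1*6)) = 17 / 216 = 0.08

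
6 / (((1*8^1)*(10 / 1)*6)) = 1 / 80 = 0.01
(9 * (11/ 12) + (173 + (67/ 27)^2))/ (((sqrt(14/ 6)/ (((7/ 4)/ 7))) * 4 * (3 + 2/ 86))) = 1807591 * sqrt(21)/ 3265920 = 2.54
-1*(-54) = 54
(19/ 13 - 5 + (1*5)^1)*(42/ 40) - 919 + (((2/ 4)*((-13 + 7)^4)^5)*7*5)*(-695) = -11561687027089146094541/ 260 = -44468027027265946517.47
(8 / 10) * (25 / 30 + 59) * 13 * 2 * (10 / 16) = 777.83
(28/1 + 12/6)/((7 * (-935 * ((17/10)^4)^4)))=-0.00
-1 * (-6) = 6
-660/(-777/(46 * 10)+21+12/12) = -303600/9343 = -32.49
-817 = -817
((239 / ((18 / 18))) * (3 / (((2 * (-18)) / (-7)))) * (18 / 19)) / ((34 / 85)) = 25095 / 76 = 330.20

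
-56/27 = -2.07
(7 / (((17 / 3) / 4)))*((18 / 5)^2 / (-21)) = -1296 / 425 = -3.05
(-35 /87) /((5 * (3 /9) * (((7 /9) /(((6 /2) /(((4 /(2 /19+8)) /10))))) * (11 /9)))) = -8505 /551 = -15.44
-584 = -584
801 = 801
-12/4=-3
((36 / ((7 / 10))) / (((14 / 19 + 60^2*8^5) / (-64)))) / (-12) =18240 / 7844659249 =0.00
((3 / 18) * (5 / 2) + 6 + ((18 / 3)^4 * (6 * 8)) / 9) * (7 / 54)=581147 / 648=896.83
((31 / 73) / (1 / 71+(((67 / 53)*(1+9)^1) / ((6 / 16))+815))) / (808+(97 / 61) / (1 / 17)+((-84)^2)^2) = 7115833 / 708073306167773762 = 0.00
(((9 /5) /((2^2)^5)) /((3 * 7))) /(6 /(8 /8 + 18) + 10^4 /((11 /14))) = 627 /95336765440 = 0.00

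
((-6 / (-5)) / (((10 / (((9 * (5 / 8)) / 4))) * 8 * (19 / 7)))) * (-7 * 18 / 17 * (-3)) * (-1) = -35721 / 206720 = -0.17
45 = 45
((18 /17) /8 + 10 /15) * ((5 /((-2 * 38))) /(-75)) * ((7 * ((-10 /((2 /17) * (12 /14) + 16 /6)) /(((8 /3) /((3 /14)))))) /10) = -3423 /24028160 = -0.00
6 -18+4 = -8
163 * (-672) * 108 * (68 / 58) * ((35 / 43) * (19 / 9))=-29719307520 / 1247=-23832644.36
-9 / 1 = -9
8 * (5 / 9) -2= 2.44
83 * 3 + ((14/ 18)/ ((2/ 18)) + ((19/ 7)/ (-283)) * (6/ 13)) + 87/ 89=588986717/ 2292017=256.97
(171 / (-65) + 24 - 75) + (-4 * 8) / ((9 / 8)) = -48014 / 585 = -82.08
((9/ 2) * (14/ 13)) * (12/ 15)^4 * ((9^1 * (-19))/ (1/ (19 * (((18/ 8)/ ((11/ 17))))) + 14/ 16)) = -64137443328/ 168195625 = -381.33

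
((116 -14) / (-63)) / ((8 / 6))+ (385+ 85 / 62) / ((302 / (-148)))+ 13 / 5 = -61589393 / 327670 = -187.96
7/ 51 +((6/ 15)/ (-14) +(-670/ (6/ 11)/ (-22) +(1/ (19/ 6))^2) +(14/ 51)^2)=3688423483/ 65727270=56.12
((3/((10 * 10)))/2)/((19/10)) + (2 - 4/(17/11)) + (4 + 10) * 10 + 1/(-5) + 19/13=11814407/83980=140.68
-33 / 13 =-2.54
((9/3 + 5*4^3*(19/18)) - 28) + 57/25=70888/225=315.06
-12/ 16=-3/ 4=-0.75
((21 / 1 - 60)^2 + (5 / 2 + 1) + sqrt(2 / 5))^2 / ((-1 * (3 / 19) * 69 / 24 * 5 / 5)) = -1766316494 / 345 - 463448 * sqrt(10) / 345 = -5124005.93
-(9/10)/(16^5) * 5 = -9/2097152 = -0.00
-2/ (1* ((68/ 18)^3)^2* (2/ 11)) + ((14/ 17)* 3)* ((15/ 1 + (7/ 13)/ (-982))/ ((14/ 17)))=443668361916459/ 9860486587328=44.99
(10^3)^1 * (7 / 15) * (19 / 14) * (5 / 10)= 950 / 3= 316.67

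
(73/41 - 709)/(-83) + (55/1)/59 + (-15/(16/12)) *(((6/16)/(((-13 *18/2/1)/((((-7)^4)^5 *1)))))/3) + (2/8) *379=80102259252186926988581/83523232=959041662231017.68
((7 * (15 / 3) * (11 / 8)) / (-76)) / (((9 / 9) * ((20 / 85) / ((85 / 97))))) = -556325 / 235904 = -2.36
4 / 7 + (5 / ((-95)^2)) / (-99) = 714773 / 1250865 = 0.57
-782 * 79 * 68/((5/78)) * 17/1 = -5570398704/5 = -1114079740.80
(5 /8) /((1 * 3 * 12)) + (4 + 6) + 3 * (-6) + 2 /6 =-2203 /288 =-7.65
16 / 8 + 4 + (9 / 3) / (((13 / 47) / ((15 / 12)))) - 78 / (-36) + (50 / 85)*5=65413 / 2652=24.67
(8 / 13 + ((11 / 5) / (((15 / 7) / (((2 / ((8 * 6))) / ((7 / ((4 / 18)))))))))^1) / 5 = 64943 / 526500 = 0.12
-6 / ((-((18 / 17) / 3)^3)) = 4913 / 36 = 136.47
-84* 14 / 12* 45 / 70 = -63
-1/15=-0.07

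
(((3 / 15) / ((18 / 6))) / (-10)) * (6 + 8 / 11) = -0.04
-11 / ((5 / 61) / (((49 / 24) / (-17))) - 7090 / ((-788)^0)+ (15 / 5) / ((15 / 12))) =164395 / 105934382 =0.00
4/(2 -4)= -2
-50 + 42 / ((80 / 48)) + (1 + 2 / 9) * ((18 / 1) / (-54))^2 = -9989 / 405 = -24.66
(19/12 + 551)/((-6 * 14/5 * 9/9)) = -33155/1008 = -32.89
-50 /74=-25 /37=-0.68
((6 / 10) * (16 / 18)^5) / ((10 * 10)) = 8192 / 2460375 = 0.00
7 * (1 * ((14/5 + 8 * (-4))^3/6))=-10892476/375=-29046.60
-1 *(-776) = 776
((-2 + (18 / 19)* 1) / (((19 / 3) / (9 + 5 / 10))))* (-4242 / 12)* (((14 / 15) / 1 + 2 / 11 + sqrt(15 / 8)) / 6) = 65044 / 627 + 3535* sqrt(30) / 152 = 231.12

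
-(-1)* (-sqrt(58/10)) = -sqrt(145)/5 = -2.41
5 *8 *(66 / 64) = 165 / 4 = 41.25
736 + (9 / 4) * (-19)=2773 / 4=693.25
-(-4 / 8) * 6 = 3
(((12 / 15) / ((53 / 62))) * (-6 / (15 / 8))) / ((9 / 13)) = -51584 / 11925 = -4.33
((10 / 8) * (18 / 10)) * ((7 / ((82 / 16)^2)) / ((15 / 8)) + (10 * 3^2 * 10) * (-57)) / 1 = -970144437 / 8405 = -115424.68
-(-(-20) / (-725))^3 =64 / 3048625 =0.00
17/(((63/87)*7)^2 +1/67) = 957899/1448644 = 0.66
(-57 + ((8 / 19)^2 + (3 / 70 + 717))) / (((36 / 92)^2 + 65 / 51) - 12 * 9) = -6.20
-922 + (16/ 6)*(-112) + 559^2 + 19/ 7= 6536524/ 21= 311263.05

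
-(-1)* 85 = 85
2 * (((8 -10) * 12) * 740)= -35520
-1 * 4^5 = -1024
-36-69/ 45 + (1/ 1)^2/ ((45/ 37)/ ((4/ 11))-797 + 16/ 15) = -990658261/ 26393205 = -37.53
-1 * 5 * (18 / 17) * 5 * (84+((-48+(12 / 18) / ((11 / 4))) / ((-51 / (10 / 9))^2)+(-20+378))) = -153641773300 / 13132449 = -11699.40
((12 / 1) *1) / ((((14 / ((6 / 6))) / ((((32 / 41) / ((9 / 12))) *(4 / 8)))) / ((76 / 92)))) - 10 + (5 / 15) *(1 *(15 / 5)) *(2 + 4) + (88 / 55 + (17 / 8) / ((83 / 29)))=-28251063 / 21915320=-1.29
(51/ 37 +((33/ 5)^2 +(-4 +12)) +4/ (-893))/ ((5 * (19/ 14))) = 612146136/ 78472375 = 7.80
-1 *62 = -62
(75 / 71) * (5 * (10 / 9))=1250 / 213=5.87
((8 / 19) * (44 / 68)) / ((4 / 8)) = 0.54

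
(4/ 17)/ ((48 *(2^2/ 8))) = 1/ 102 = 0.01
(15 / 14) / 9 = 5 / 42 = 0.12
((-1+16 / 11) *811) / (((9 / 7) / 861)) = 8146495 / 33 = 246863.48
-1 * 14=-14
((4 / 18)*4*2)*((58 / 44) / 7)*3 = 232 / 231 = 1.00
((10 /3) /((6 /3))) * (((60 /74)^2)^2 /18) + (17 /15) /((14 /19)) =621104003 /393573810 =1.58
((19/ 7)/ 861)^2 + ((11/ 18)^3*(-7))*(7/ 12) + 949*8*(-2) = -4289152457977139/ 282461092704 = -15184.93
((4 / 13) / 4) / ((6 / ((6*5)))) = 5 / 13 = 0.38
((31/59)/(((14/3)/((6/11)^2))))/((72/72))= 1674/49973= 0.03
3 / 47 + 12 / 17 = 615 / 799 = 0.77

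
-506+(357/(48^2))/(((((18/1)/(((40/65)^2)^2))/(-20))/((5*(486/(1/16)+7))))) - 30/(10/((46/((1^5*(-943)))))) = -46372194380/31617027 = -1466.68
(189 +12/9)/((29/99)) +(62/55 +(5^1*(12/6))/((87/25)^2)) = 271304293/416295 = 651.71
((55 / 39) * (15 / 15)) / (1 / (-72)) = -1320 / 13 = -101.54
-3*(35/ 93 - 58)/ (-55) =-3.14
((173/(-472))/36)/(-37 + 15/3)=173/543744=0.00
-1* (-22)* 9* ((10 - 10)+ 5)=990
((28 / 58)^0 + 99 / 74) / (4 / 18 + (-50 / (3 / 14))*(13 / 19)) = -29583 / 2017388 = -0.01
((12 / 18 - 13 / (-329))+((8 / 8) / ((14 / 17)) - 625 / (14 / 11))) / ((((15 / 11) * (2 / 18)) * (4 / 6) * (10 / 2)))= -7966068 / 8225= -968.52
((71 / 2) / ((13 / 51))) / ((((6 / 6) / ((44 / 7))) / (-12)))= -955944 / 91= -10504.88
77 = 77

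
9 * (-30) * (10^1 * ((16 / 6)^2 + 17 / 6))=-26850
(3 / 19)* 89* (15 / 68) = 4005 / 1292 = 3.10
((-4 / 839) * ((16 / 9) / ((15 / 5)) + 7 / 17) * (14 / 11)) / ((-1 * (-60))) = -6454 / 63541665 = -0.00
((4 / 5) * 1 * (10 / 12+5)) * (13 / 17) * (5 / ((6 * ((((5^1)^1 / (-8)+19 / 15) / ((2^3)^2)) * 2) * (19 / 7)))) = 582400 / 10659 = 54.64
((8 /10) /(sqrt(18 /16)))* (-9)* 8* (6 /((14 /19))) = -10944* sqrt(2) /35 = -442.20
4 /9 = 0.44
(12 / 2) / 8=3 / 4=0.75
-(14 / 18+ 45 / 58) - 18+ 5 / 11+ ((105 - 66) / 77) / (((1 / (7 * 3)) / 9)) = 439999 / 5742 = 76.63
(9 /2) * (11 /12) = 4.12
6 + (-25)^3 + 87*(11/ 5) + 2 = -77128/ 5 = -15425.60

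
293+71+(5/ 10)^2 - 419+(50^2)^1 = 9781/ 4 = 2445.25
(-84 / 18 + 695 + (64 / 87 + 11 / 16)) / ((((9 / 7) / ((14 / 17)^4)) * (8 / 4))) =5394626825 / 43597962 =123.74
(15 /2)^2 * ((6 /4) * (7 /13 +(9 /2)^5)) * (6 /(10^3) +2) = 20794443741 /66560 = 312416.52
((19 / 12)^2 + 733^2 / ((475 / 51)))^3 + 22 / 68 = 1044545571217472173600750466507 / 5440229568000000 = 192003950965892.80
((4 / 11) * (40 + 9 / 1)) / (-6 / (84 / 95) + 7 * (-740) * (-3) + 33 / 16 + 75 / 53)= 1163456 / 1014483833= 0.00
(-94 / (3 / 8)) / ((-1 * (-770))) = -0.33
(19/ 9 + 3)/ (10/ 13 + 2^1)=299/ 162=1.85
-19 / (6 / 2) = -19 / 3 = -6.33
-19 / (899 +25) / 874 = -1 / 42504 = -0.00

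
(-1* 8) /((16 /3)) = -1.50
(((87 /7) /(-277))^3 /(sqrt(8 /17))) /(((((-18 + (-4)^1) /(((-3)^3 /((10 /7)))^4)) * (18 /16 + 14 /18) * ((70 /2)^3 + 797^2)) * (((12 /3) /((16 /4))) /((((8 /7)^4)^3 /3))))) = 375761849182586929152 * sqrt(34) /2236728481481886097402956875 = 0.00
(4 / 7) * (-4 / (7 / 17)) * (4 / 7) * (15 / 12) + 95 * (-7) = -229455 / 343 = -668.97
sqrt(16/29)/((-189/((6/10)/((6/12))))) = -8 * sqrt(29)/9135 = -0.00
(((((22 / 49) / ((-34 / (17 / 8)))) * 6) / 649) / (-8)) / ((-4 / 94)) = -141 / 185024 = -0.00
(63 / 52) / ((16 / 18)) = 567 / 416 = 1.36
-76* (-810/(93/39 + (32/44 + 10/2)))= 220077/29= 7588.86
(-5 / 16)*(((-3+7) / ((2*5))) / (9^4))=-0.00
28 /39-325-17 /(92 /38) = -331.30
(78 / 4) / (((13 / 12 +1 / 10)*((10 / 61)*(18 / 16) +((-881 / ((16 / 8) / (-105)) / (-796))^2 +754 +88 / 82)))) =7416272522880 / 1859407773925667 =0.00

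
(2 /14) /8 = 1 /56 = 0.02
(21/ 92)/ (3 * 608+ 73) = 3/ 24932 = 0.00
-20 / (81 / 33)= -220 / 27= -8.15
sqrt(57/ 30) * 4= 2 * sqrt(190)/ 5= 5.51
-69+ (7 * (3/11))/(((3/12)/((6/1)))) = -255/11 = -23.18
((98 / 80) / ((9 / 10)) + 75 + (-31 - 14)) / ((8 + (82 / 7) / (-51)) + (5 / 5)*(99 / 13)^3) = 0.07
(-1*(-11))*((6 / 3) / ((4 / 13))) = 143 / 2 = 71.50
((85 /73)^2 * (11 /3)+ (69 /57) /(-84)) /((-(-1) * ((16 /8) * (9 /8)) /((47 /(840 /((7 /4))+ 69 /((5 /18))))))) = 1100795695 /7743878982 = 0.14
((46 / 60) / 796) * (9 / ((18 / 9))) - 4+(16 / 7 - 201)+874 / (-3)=-494.04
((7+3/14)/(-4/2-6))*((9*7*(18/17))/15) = -2727/680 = -4.01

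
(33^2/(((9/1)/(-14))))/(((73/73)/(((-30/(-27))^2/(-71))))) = 169400/5751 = 29.46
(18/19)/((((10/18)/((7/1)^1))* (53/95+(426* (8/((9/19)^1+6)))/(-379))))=-5873742/408971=-14.36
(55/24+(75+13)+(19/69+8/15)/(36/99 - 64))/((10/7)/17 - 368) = -741280529/3020958000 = -0.25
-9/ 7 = -1.29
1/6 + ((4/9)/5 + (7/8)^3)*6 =6041/1280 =4.72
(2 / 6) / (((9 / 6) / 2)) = 4 / 9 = 0.44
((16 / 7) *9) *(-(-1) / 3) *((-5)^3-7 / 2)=-6168 / 7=-881.14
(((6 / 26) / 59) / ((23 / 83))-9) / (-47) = 158520 / 829127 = 0.19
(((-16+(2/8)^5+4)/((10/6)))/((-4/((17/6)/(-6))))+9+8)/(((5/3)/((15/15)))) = 9.69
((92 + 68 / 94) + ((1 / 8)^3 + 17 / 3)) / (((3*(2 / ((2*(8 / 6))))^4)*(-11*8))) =-1.18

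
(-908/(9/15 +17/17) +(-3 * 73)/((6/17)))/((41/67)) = -79596/41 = -1941.37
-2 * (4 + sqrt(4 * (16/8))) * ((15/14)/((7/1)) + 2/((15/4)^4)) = -3238204/2480625-1619102 * sqrt(2)/2480625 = -2.23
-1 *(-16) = 16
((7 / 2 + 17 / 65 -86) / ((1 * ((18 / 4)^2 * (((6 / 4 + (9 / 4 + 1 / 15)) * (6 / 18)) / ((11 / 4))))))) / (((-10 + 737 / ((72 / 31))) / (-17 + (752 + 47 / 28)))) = -9703023308 / 461104553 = -21.04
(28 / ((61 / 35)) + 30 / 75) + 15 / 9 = 16591 / 915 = 18.13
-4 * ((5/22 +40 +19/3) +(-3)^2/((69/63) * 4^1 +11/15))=-1141714/5907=-193.28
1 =1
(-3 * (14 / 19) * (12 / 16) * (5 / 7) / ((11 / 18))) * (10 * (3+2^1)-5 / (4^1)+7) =-90315 / 836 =-108.03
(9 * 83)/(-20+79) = 747/59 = 12.66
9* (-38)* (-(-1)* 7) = -2394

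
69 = 69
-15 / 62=-0.24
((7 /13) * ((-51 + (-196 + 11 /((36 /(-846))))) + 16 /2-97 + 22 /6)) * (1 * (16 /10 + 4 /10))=-24815 /39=-636.28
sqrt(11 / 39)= 0.53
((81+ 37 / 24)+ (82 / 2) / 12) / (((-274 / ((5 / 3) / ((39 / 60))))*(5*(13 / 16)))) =-0.20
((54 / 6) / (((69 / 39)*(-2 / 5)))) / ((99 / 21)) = -1365 / 506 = -2.70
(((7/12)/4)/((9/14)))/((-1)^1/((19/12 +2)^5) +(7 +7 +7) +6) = 0.01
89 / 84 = 1.06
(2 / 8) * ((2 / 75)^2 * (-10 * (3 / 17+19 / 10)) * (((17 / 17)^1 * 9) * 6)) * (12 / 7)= -0.34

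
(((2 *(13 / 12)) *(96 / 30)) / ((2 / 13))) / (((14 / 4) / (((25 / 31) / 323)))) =6760 / 210273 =0.03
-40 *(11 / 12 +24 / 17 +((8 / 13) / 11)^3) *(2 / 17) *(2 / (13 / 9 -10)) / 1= 166692332760 / 65072378371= 2.56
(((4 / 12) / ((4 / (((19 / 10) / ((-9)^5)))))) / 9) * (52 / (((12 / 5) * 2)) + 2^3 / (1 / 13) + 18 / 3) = -2755 / 76527504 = -0.00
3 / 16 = 0.19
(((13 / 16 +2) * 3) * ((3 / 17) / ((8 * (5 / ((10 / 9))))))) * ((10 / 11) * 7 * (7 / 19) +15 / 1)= 163125 / 227392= 0.72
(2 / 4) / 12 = 1 / 24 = 0.04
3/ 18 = 1/ 6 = 0.17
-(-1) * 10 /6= 5 /3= 1.67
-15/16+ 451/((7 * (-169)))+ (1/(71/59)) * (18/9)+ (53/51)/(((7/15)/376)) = 2733875343/3263728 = 837.65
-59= -59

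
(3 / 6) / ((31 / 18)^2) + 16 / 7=2.45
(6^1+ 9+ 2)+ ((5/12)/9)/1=1841/108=17.05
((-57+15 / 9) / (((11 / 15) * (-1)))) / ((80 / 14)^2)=4067 / 1760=2.31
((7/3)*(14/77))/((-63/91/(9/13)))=-14/33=-0.42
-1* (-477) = 477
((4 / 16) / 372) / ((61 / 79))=79 / 90768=0.00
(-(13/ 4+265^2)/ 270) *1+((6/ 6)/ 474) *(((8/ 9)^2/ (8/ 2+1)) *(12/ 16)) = -66576317/ 255960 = -260.10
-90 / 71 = -1.27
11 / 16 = 0.69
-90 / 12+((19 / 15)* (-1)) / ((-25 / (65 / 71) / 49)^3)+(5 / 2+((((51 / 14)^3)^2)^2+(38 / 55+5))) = 2285660659996006500283962193367 / 418509606738187937280000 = 5461429.38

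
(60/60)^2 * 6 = 6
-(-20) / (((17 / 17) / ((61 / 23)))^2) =74420 / 529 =140.68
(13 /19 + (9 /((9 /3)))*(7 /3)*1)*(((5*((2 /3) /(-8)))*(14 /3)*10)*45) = -127750 /19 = -6723.68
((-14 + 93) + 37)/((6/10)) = 580/3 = 193.33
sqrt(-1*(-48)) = 4*sqrt(3) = 6.93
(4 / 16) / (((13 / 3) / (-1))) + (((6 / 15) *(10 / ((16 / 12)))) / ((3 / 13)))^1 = 673 / 52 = 12.94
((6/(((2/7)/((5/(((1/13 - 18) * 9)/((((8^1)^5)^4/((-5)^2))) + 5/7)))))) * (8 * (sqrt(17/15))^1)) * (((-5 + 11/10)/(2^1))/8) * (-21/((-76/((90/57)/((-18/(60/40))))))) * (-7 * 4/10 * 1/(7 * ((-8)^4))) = -9177896235929960448 * sqrt(255)/135266515527997659069325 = -0.00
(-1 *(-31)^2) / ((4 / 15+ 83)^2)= -216225 / 1560001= -0.14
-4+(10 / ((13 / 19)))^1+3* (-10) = -252 / 13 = -19.38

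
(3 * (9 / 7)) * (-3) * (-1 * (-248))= -20088 / 7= -2869.71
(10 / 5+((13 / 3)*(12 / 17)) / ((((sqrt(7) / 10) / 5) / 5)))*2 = 4+26000*sqrt(7) / 119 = 582.06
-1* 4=-4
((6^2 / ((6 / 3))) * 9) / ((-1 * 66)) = -27 / 11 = -2.45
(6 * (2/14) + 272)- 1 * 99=1217/7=173.86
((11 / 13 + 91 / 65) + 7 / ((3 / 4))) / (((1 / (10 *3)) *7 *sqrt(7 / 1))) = 4516 *sqrt(7) / 637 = 18.76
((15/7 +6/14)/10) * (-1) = -9/35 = -0.26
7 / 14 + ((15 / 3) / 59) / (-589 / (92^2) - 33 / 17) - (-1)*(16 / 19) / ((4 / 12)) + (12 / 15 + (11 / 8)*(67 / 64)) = 34697113205 / 6642346496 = 5.22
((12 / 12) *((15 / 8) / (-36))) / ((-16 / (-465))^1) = -1.51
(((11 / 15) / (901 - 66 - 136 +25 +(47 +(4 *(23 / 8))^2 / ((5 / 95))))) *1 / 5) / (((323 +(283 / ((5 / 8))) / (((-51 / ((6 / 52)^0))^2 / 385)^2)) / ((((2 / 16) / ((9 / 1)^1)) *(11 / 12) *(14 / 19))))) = 0.00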